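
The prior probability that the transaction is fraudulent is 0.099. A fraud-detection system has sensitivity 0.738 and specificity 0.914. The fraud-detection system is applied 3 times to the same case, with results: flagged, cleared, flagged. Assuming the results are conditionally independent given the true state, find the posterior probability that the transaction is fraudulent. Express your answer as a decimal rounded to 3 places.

Posterior P(H) ≈ 0.699

Let H be the event that the transaction is fraudulent; start with P(H) = 0.099. P('flagged'|H) = 0.738, P('flagged'|¬H) = 0.086.
Update on result 1 ('flagged'): P(H) ← 0.738·0.0990 / (0.738·0.0990 + 0.086·0.9010) = 0.073062/0.15055 = 0.4853.
Update on result 2 ('cleared'): P(H) ← 0.262·0.4853 / (0.262·0.4853 + 0.914·0.5147) = 0.12715/0.59758 = 0.2128.
Update on result 3 ('flagged'): P(H) ← 0.738·0.2128 / (0.738·0.2128 + 0.086·0.7872) = 0.15703/0.22473 = 0.6987.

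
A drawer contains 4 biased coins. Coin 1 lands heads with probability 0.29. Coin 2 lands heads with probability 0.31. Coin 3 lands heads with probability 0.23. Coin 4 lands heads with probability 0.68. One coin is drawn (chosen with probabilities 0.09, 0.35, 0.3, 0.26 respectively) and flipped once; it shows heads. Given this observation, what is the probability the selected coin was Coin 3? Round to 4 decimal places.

P(heads|C1) = 0.29; P(heads|C2) = 0.31; P(heads|C3) = 0.23; P(heads|C4) = 0.68.
Prior × likelihood for each source: 0.09·0.29=0.02610, 0.35·0.31=0.1085, 0.3·0.23=0.06900, 0.26·0.68=0.1768. Summing gives P(heads) = 0.38040.
P(Coin 3 | heads) = 0.06900 / 0.38040 = 0.1814.

Posterior probability ≈ 0.1814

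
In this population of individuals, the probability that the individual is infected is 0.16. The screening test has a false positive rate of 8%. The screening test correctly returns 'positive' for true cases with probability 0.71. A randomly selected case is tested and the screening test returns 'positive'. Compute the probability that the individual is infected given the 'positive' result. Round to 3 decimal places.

Write H for 'the individual is infected'. Prior odds H:¬H = 0.16/0.84 = 0.19048. For the 'positive' outcome, the likelihood ratio is 0.71/0.08 = 8.8750.
Posterior odds = 0.19048 × 8.8750 = 1.6905, so P(H|E) = 1.6905/(1+1.6905) = 0.628.

P(H | E) ≈ 0.628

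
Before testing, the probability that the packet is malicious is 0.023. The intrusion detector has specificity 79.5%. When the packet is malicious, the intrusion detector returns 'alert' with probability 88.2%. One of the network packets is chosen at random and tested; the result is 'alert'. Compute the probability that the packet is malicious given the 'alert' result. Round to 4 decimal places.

P(H | E) ≈ 0.0920

Write H for 'the packet is malicious'. Prior odds H:¬H = 0.023/0.977 = 0.023541. For the 'alert' outcome, the likelihood ratio is 0.882/0.205 = 4.3024.
Posterior odds = 0.023541 × 4.3024 = 0.10129, so P(H|E) = 0.10129/(1+0.10129) = 0.0920.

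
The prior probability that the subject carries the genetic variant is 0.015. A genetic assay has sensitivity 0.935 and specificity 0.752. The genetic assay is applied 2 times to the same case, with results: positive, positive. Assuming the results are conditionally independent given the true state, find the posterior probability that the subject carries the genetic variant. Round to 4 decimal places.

Let H be the event that the subject carries the genetic variant; start with P(H) = 0.015. P('positive'|H) = 0.935, P('positive'|¬H) = 0.248.
Update on result 1 ('positive'): P(H) ← 0.935·0.0150 / (0.935·0.0150 + 0.248·0.9850) = 0.014025/0.25831 = 0.0543.
Update on result 2 ('positive'): P(H) ← 0.935·0.0543 / (0.935·0.0543 + 0.248·0.9457) = 0.050767/0.28530 = 0.1779.

Posterior P(H) ≈ 0.1779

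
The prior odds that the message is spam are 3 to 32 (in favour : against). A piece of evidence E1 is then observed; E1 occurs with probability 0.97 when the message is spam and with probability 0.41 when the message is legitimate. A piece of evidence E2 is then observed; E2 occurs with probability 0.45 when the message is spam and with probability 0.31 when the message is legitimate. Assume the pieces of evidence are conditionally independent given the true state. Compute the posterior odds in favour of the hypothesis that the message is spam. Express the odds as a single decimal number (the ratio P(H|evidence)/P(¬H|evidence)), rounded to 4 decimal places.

Prior odds = 3/32 = 0.093750.
Likelihood ratio for E1 = 0.97/0.41 = 2.3659.
Likelihood ratio for E2 = 0.45/0.31 = 1.4516.
Posterior odds = prior odds × LR₁ × LR₂ = 0.32197.

Posterior odds ≈ 0.3220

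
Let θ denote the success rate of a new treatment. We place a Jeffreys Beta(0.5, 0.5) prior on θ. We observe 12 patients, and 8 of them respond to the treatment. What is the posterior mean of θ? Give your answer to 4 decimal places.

Posterior mean ≈ 0.6538

Observing 8 successes and 4 failures updates Beta(0.5, 0.5) by adding the success and failure counts to the two shape parameters: α = 0.5+8 = 8.5, β = 0.5+4 = 4.5.
E[θ | data] = 8.5/(8.5+4.5) = 0.6538.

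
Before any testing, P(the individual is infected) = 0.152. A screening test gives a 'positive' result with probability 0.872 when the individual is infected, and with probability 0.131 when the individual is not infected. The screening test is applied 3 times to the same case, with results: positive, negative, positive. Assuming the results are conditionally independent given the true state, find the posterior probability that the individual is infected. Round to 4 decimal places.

Posterior P(H) ≈ 0.5391

With H the event that the individual is infected, the joint likelihood of the observed sequence is P(data|H) = 0.872·0.128·0.872 = 0.097329 and P(data|¬H) = 0.131·0.869·0.131 = 0.014913.
Bayes: P(H|data) = 0.152·0.097329 / (0.152·0.097329 + 0.848·0.014913) = 0.014794/0.027440 = 0.5391.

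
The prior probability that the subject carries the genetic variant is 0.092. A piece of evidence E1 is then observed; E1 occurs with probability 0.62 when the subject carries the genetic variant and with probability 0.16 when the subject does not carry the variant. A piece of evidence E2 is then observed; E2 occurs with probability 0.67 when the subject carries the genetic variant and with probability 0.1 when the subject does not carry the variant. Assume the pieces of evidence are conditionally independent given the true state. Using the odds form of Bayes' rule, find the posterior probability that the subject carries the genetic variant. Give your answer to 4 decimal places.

Prior odds = 0.092/(1−0.092) = 0.10132.
Likelihood ratio for E1 = 0.62/0.16 = 3.8750.
Likelihood ratio for E2 = 0.67/0.1 = 6.7000.
Posterior odds = prior odds × LR₁ × LR₂ = 2.6306.
Posterior probability = odds/(1+odds) = 2.6306/3.6306 = 0.7246.

Posterior probability ≈ 0.7246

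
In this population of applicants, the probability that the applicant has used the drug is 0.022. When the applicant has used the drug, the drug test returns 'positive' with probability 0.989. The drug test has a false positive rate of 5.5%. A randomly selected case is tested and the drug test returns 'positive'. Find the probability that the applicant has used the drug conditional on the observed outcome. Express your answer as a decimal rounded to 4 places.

P(H | E) ≈ 0.2880

Let H be the event that the applicant has used the drug. P(H) = 0.022, so P(¬H) = 0.978. With E the 'positive' result, P(E|H) = 0.989 and P(E|¬H) = 0.055.
P(E) = 0.989·0.022 + 0.055·0.978 = 0.021758 + 0.053790 = 0.075548.
By Bayes' theorem, P(H|E) = 0.021758 / 0.075548 = 0.2880.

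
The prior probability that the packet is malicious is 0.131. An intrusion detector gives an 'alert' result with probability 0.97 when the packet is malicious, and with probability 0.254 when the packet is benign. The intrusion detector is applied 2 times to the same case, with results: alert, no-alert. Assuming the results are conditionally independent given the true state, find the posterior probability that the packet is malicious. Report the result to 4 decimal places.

Posterior P(H) ≈ 0.0226

Let H be the event that the packet is malicious; start with P(H) = 0.131. P('alert'|H) = 0.97, P('alert'|¬H) = 0.254.
Update on result 1 ('alert'): P(H) ← 0.97·0.1310 / (0.97·0.1310 + 0.254·0.8690) = 0.12707/0.34780 = 0.3654.
Update on result 2 ('no-alert'): P(H) ← 0.03·0.3654 / (0.03·0.3654 + 0.746·0.6346) = 0.010961/0.48440 = 0.0226.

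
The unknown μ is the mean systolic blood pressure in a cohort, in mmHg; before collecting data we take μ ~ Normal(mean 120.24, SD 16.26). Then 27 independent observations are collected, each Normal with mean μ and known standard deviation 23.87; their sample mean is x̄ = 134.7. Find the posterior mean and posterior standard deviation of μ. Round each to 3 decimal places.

With known σ, the Normal prior is conjugate. Weight on the data is w = (n/σ²)/(n/σ² + 1/τ₀²) = 0.0473870/(0.0473870+0.00378233) = 0.92608.
Posterior mean = w·x̄ + (1−w)·μ₀ = 0.92608·134.7 + 0.073918·120.24 = 133.631. Posterior variance = 1/(0.0473870+0.00378233) = 19.5430, so SD = 4.421.

Posterior mean ≈ 133.631; posterior SD ≈ 4.421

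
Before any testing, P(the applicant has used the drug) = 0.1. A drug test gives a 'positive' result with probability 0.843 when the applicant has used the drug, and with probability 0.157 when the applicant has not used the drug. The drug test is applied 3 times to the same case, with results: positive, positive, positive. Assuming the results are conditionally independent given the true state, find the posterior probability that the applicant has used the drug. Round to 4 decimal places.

Let H be the event that the applicant has used the drug; start with P(H) = 0.1. P('positive'|H) = 0.843, P('positive'|¬H) = 0.157.
Update on result 1 ('positive'): P(H) ← 0.843·0.1000 / (0.843·0.1000 + 0.157·0.9000) = 0.084300/0.22560 = 0.3737.
Update on result 2 ('positive'): P(H) ← 0.843·0.3737 / (0.843·0.3737 + 0.157·0.6263) = 0.31500/0.41334 = 0.7621.
Update on result 3 ('positive'): P(H) ← 0.843·0.7621 / (0.843·0.7621 + 0.157·0.2379) = 0.64245/0.67980 = 0.9451.

Posterior P(H) ≈ 0.9451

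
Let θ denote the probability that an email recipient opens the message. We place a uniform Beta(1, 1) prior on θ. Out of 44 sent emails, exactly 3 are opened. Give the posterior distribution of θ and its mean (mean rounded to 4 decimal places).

Posterior: Beta(4, 42); mean ≈ 0.0870

Observing 3 successes and 41 failures updates Beta(1, 1) by adding the success and failure counts to the two shape parameters: α = 1+3 = 4, β = 1+41 = 42.
Posterior mean = α/(α+β) = 4/46 = 0.0870.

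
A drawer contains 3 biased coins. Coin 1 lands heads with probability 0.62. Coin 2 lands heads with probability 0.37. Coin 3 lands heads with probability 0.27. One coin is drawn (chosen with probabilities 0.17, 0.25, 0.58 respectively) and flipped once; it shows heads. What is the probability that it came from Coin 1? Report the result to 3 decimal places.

Posterior probability ≈ 0.297

Tabulate prior·likelihood by source: [1] prior 0.17, lik 0.62, product 0.1054; [2] prior 0.25, lik 0.37, product 0.09250; [3] prior 0.58, lik 0.27, product 0.1566.
Normalizing constant = 0.35450; the posterior for Coin 1 is its product over the sum, 0.1054/0.35450 = 0.297.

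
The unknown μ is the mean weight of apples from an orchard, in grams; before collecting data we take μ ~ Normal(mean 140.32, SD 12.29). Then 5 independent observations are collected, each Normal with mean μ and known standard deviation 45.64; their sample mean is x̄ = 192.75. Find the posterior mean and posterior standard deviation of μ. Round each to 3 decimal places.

Posterior mean ≈ 154.271; posterior SD ≈ 10.529

With known σ, the Normal prior is conjugate. Weight on the data is w = (n/σ²)/(n/σ² + 1/τ₀²) = 0.00240037/(0.00240037+0.00662058) = 0.26609.
Posterior mean = w·x̄ + (1−w)·μ₀ = 0.26609·192.75 + 0.73391·140.32 = 154.271. Posterior variance = 1/(0.00240037+0.00662058) = 110.853, so SD = 10.529.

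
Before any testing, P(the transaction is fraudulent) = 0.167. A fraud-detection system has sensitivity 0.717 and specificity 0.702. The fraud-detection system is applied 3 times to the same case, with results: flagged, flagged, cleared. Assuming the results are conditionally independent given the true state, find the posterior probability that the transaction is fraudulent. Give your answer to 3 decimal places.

Posterior P(H) ≈ 0.319

Let H be the event that the transaction is fraudulent; start with P(H) = 0.167. P('flagged'|H) = 0.717, P('flagged'|¬H) = 0.298.
Update on result 1 ('flagged'): P(H) ← 0.717·0.1670 / (0.717·0.1670 + 0.298·0.8330) = 0.11974/0.36797 = 0.3254.
Update on result 2 ('flagged'): P(H) ← 0.717·0.3254 / (0.717·0.3254 + 0.298·0.6746) = 0.23331/0.43434 = 0.5372.
Update on result 3 ('cleared'): P(H) ← 0.283·0.5372 / (0.283·0.5372 + 0.702·0.4628) = 0.15202/0.47693 = 0.3187.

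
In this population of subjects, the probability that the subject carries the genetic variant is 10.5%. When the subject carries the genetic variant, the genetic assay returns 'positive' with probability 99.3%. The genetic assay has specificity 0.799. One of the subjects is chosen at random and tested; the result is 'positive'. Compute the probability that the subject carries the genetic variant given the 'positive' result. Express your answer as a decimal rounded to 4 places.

Let H be the event that the subject carries the genetic variant. P(H) = 0.105, so P(¬H) = 0.895. With E the 'positive' result, P(E|H) = 0.993 and P(E|¬H) = 0.201.
P(E) = 0.993·0.105 + 0.201·0.895 = 0.10426 + 0.17990 = 0.28416.
By Bayes' theorem, P(H|E) = 0.10426 / 0.28416 = 0.3669.

P(H | E) ≈ 0.3669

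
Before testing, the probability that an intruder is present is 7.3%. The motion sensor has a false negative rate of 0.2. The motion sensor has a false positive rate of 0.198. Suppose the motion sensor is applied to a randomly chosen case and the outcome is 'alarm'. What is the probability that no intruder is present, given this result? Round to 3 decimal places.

P(¬H | E) ≈ 0.759

Write H for 'an intruder is present'. Prior odds H:¬H = 0.073/0.927 = 0.078749. For the 'alarm' outcome, the likelihood ratio is 0.8/0.198 = 4.0404.
Posterior odds = 0.078749 × 4.0404 = 0.31818, so P(H|E) = 0.31818/(1+0.31818) = 0.241. Then P(¬H|E) = 1 − 0.241 = 0.759.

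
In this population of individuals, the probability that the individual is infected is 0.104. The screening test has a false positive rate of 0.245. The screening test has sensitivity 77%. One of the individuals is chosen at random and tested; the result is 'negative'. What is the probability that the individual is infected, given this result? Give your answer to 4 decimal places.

P(H | E) ≈ 0.0342

Write H for 'the individual is infected'. Prior odds H:¬H = 0.104/0.896 = 0.11607. For the 'negative' outcome, the likelihood ratio is 0.23/0.755 = 0.30464.
Posterior odds = 0.11607 × 0.30464 = 0.035360, so P(H|E) = 0.035360/(1+0.035360) = 0.0342.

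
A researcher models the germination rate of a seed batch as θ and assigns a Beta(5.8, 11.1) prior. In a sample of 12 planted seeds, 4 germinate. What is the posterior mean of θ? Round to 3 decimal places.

Posterior mean ≈ 0.339

The binomial likelihood is conjugate to the Beta prior: with 4 successes and 8 failures, the posterior is Beta(5.8+4, 11.1+8) = Beta(9.8, 19.1).
Posterior mean = α/(α+β) = 9.8/28.9 = 0.339.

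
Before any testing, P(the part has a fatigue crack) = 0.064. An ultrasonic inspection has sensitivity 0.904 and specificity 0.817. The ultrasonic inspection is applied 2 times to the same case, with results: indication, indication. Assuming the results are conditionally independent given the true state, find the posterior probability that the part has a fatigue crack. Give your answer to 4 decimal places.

Let H be the event that the part has a fatigue crack; start with P(H) = 0.064. P('indication'|H) = 0.904, P('indication'|¬H) = 0.183.
Update on result 1 ('indication'): P(H) ← 0.904·0.0640 / (0.904·0.0640 + 0.183·0.9360) = 0.057856/0.22914 = 0.2525.
Update on result 2 ('indication'): P(H) ← 0.904·0.2525 / (0.904·0.2525 + 0.183·0.7475) = 0.22825/0.36504 = 0.6253.

Posterior P(H) ≈ 0.6253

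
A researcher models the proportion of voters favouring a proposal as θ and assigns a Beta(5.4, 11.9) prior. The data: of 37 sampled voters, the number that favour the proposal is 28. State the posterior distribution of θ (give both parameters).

Posterior: Beta(33.4, 20.9)

Observing 28 successes and 9 failures updates Beta(5.4, 11.9) by adding the success and failure counts to the two shape parameters: α = 5.4+28 = 33.4, β = 11.9+9 = 20.9.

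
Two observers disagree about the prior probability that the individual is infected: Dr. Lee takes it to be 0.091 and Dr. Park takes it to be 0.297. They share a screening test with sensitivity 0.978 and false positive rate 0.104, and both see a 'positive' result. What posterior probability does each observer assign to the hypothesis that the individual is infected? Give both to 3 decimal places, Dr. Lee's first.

Dr. Lee: 0.485; Dr. Park: 0.799

The likelihood ratio for a 'positive' result is 0.978/0.104 = 9.4038.
Dr. Lee: prior odds 0.091/0.909 = 0.10011; posterior odds 0.94142; posterior probability 0.485.
Dr. Park: prior odds 0.297/0.703 = 0.42248; posterior odds 3.9729; posterior probability 0.799.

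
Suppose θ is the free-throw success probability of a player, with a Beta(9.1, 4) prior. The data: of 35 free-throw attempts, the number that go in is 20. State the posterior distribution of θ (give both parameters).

Posterior: Beta(29.1, 19)

The binomial likelihood is conjugate to the Beta prior: with 20 successes and 15 failures, the posterior is Beta(9.1+20, 4+15) = Beta(29.1, 19).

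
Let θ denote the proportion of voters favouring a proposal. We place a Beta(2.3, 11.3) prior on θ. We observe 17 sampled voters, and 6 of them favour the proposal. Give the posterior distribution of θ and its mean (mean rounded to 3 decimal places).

Observing 6 successes and 11 failures updates Beta(2.3, 11.3) by adding the success and failure counts to the two shape parameters: α = 2.3+6 = 8.3, β = 11.3+11 = 22.3.
Posterior mean = α/(α+β) = 8.3/30.6 = 0.271.

Posterior: Beta(8.3, 22.3); mean ≈ 0.271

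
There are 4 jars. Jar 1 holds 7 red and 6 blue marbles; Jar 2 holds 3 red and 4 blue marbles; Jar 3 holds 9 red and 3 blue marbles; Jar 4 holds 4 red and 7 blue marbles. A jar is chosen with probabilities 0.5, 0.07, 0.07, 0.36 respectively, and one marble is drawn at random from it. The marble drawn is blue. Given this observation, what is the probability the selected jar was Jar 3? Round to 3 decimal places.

P(blue|Jar 1) = 0.4615; P(blue|Jar 2) = 0.5714; P(blue|Jar 3) = 0.25; P(blue|Jar 4) = 0.6364.
Prior × likelihood for each source: 0.5·0.4615=0.2308, 0.07·0.5714=0.04000, 0.07·0.25=0.01750, 0.36·0.6364=0.2291. Summing gives P(blue) = 0.51736.
P(Jar 3 | blue) = 0.01750 / 0.51736 = 0.034.

Posterior probability ≈ 0.034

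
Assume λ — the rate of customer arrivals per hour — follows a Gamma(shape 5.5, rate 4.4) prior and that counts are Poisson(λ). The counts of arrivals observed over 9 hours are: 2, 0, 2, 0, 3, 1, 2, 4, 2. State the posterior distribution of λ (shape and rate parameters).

Total count ∑xᵢ = 16 over n = 9 hours.
Gamma is conjugate to the Poisson likelihood: posterior is Gamma(shape = 5.5+16 = 21.5, rate = 4.4+9 = 13.4).

Posterior: Gamma(shape=21.5, rate=13.4)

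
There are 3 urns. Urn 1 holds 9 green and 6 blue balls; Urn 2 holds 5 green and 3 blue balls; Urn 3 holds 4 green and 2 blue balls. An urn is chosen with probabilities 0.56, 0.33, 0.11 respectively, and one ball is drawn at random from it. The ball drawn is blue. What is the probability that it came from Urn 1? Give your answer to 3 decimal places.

Posterior probability ≈ 0.583

P(blue|Urn 1) = 0.4; P(blue|Urn 2) = 0.375; P(blue|Urn 3) = 0.3333.
Prior × likelihood for each source: 0.56·0.4=0.2240, 0.33·0.375=0.1237, 0.11·0.3333=0.03667. Summing gives P(blue) = 0.38442.
P(Urn 1 | blue) = 0.2240 / 0.38442 = 0.583.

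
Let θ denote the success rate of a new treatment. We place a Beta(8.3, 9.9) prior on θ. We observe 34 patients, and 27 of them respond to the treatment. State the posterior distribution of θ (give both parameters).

Posterior: Beta(35.3, 16.9)

The binomial likelihood is conjugate to the Beta prior: with 27 successes and 7 failures, the posterior is Beta(8.3+27, 9.9+7) = Beta(35.3, 16.9).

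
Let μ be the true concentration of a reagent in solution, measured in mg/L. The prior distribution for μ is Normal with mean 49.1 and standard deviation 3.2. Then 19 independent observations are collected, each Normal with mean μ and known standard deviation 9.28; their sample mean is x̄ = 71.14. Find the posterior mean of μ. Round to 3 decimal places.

Posterior mean ≈ 64.378

With known σ, the Normal prior is conjugate. Weight on the data is w = (n/σ²)/(n/σ² + 1/τ₀²) = 0.220626/(0.220626+0.0976562) = 0.69318.
Posterior mean = w·x̄ + (1−w)·μ₀ = 0.69318·71.14 + 0.30682·49.1 = 64.378.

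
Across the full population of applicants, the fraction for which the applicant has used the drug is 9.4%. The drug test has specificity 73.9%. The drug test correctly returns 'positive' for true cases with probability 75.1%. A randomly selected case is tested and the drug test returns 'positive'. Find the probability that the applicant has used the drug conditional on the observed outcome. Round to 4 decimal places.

Write H for 'the applicant has used the drug'. Prior odds H:¬H = 0.094/0.906 = 0.10375. For the 'positive' outcome, the likelihood ratio is 0.751/0.261 = 2.8774.
Posterior odds = 0.10375 × 2.8774 = 0.29854, so P(H|E) = 0.29854/(1+0.29854) = 0.2299.

P(H | E) ≈ 0.2299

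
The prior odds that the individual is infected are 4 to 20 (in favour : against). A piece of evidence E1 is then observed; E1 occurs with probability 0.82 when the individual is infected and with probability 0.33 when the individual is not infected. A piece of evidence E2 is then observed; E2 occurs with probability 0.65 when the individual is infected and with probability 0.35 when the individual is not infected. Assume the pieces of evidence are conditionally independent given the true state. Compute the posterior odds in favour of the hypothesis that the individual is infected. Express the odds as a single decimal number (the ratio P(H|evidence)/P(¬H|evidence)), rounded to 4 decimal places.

Prior odds = 4/20 = 0.20000. In log-odds, ln(0.20000) = -1.6094.
Add log likelihood ratios: ln(2.4848) + ln(1.8571) = 1.5293.
Posterior log-odds = -0.080187, so posterior odds = exp(-0.080187) = 0.92294.

Posterior odds ≈ 0.9229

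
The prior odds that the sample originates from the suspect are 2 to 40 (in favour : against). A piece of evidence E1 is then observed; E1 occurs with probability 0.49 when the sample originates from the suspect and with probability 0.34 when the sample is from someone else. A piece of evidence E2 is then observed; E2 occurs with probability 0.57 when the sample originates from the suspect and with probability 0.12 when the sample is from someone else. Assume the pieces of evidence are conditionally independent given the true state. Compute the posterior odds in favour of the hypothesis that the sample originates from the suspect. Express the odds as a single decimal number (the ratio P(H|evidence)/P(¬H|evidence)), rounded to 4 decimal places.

Prior odds = 2/40 = 0.050000. In log-odds, ln(0.050000) = -2.9957.
Add log likelihood ratios: ln(1.4412) + ln(4.7500) = 1.9236.
Posterior log-odds = -1.0721, so posterior odds = exp(-1.0721) = 0.34228.

Posterior odds ≈ 0.3423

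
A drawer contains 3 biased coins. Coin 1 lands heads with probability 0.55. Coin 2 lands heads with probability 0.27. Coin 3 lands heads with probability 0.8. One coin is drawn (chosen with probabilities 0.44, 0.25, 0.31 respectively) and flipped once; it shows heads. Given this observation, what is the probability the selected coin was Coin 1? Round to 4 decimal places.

Posterior probability ≈ 0.4341

P(heads|C1) = 0.55; P(heads|C2) = 0.27; P(heads|C3) = 0.8.
Prior × likelihood for each source: 0.44·0.55=0.2420, 0.25·0.27=0.06750, 0.31·0.8=0.2480. Summing gives P(heads) = 0.55750.
P(Coin 1 | heads) = 0.2420 / 0.55750 = 0.4341.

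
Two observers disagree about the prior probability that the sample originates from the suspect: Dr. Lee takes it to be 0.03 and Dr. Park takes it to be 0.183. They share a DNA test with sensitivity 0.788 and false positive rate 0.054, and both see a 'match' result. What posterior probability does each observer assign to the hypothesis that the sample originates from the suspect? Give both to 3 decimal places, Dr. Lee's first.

Dr. Lee: 0.311; Dr. Park: 0.766

The likelihood ratio for a 'match' result is 0.788/0.054 = 14.593.
Dr. Lee: prior odds 0.03/0.97 = 0.030928; posterior odds 0.45132; posterior probability 0.311.
Dr. Park: prior odds 0.183/0.817 = 0.22399; posterior odds 3.2686; posterior probability 0.766.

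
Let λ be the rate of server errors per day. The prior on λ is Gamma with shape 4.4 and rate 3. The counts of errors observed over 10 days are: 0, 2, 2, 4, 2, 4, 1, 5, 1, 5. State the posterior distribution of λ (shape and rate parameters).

Posterior: Gamma(shape=30.4, rate=13)

Total count ∑xᵢ = 26 over n = 10 days.
Gamma is conjugate to the Poisson likelihood: posterior is Gamma(shape = 4.4+26 = 30.4, rate = 3+10 = 13).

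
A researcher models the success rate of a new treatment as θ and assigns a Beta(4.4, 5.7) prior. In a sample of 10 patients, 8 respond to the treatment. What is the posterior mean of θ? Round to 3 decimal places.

Observing 8 successes and 2 failures updates Beta(4.4, 5.7) by adding the success and failure counts to the two shape parameters: α = 4.4+8 = 12.4, β = 5.7+2 = 7.7.
E[θ | data] = 12.4/(12.4+7.7) = 0.617.

Posterior mean ≈ 0.617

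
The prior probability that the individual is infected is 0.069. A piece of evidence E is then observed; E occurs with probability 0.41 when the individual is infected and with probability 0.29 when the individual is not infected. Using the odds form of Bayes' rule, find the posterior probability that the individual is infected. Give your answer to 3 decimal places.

Posterior probability ≈ 0.095

Prior odds = 0.069/(1−0.069) = 0.074114. In log-odds, ln(0.074114) = -2.6022.
Add log likelihood ratio: ln(1.4138) = 0.34628.
Posterior log-odds = -2.2559, so posterior odds = exp(-2.2559) = 0.10478. Converting, P(H|E) = 0.10478/1.1048 = 0.095.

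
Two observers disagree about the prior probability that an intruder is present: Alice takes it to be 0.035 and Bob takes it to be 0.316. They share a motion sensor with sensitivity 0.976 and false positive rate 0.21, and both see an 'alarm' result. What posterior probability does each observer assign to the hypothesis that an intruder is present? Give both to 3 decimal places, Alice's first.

The likelihood ratio for an 'alarm' result is 0.976/0.21 = 4.6476.
Alice: prior odds 0.035/0.965 = 0.036269; posterior odds 0.16857; posterior probability 0.144.
Bob: prior odds 0.316/0.684 = 0.46199; posterior odds 2.1471; posterior probability 0.682.

Alice: 0.144; Bob: 0.682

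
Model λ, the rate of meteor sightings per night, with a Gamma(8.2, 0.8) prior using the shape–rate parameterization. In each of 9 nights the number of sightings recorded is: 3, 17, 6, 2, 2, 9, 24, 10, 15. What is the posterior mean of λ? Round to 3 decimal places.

Total count ∑xᵢ = 88 over n = 9 nights.
Gamma is conjugate to the Poisson likelihood: posterior is Gamma(shape = 8.2+88 = 96.2, rate = 0.8+9 = 9.8).
E[λ | data] = 96.2/9.8 = 9.816.

Posterior mean ≈ 9.816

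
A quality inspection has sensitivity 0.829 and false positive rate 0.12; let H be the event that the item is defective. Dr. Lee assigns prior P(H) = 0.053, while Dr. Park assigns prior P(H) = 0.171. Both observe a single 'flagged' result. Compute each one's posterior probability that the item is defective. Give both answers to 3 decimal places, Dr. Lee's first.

Dr. Lee: 0.279; Dr. Park: 0.588

The likelihood ratio for a 'flagged' result is 0.829/0.12 = 6.9083.
Dr. Lee: prior odds 0.053/0.947 = 0.055966; posterior odds 0.38663; posterior probability 0.279.
Dr. Park: prior odds 0.171/0.829 = 0.20627; posterior odds 1.4250; posterior probability 0.588.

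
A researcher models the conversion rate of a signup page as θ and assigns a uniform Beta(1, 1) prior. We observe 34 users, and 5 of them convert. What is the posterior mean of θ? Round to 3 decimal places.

Posterior mean ≈ 0.167

The binomial likelihood is conjugate to the Beta prior: with 5 successes and 29 failures, the posterior is Beta(1+5, 1+29) = Beta(6, 30).
Posterior mean = α/(α+β) = 6/36 = 0.167.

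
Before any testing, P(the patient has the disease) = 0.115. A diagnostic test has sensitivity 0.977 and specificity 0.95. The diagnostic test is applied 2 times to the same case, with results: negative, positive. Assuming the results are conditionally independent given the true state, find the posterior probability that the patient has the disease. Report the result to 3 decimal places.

Posterior P(H) ≈ 0.058

Let H be the event that the patient has the disease; start with P(H) = 0.115. P('positive'|H) = 0.977, P('positive'|¬H) = 0.05.
Update on result 1 ('negative'): P(H) ← 0.023·0.1150 / (0.023·0.1150 + 0.95·0.8850) = 0.0026450/0.84340 = 0.0031.
Update on result 2 ('positive'): P(H) ← 0.977·0.0031 / (0.977·0.0031 + 0.05·0.9969) = 0.0030640/0.052907 = 0.0579.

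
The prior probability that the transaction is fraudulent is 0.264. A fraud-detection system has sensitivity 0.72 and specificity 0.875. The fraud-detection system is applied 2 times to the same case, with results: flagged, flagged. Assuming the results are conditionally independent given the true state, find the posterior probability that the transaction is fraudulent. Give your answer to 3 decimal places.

Let H be the event that the transaction is fraudulent; start with P(H) = 0.264. P('flagged'|H) = 0.72, P('flagged'|¬H) = 0.125.
Update on result 1 ('flagged'): P(H) ← 0.72·0.2640 / (0.72·0.2640 + 0.125·0.7360) = 0.19008/0.28208 = 0.6739.
Update on result 2 ('flagged'): P(H) ← 0.72·0.6739 / (0.72·0.6739 + 0.125·0.3261) = 0.48517/0.52594 = 0.9225.

Posterior P(H) ≈ 0.922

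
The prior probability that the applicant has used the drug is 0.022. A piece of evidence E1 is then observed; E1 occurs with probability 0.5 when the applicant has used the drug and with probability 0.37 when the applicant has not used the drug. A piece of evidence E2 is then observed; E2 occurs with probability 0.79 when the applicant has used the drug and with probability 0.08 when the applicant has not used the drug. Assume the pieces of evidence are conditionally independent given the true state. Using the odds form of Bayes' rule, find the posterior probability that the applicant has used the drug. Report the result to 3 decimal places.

Prior odds = 0.022/(1−0.022) = 0.022495.
Likelihood ratio for E1 = 0.5/0.37 = 1.3514.
Likelihood ratio for E2 = 0.79/0.08 = 9.8750.
Posterior odds = prior odds × LR₁ × LR₂ = 0.30019.
Posterior probability = odds/(1+odds) = 0.30019/1.3002 = 0.231.

Posterior probability ≈ 0.231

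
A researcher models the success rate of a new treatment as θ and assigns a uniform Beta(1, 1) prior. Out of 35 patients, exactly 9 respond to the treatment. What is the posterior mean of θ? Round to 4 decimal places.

Posterior mean ≈ 0.2703

Observing 9 successes and 26 failures updates Beta(1, 1) by adding the success and failure counts to the two shape parameters: α = 1+9 = 10, β = 1+26 = 27.
E[θ | data] = 10/(10+27) = 0.2703.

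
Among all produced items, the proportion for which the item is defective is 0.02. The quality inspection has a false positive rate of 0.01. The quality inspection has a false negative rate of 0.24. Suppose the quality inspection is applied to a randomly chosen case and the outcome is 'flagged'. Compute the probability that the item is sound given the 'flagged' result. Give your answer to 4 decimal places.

Write H for 'the item is defective'. Prior odds H:¬H = 0.02/0.98 = 0.020408. For the 'flagged' outcome, the likelihood ratio is 0.76/0.01 = 76.000.
Posterior odds = 0.020408 × 76.000 = 1.5510, so P(H|E) = 1.5510/(1+1.5510) = 0.6080. Then P(¬H|E) = 1 − 0.6080 = 0.3920.

P(¬H | E) ≈ 0.3920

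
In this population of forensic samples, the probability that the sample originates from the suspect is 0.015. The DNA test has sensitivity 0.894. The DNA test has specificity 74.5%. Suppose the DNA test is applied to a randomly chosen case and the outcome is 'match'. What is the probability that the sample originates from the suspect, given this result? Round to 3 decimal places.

Write H for 'the sample originates from the suspect'. Prior odds H:¬H = 0.015/0.985 = 0.015228. For the 'match' outcome, the likelihood ratio is 0.894/0.255 = 3.5059.
Posterior odds = 0.015228 × 3.5059 = 0.053389, so P(H|E) = 0.053389/(1+0.053389) = 0.051.

P(H | E) ≈ 0.051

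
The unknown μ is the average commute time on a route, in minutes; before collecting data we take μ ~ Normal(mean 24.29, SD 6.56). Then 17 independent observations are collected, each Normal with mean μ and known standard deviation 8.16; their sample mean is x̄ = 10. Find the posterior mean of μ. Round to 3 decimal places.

Prior precision 1/τ₀² = 1/6.56² = 0.0232377; data precision n/σ² = 17/8.16² = 0.255310.
Posterior precision = 0.0232377 + 0.255310 = 0.278548.
Posterior mean = (0.0232377·24.29 + 0.255310·10) / 0.278548 = 11.192.

Posterior mean ≈ 11.192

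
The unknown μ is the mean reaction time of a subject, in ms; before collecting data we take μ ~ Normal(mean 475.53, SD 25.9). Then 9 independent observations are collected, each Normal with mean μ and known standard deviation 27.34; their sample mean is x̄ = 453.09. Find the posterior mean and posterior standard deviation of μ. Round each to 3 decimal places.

Posterior mean ≈ 455.562; posterior SD ≈ 8.597

With known σ, the Normal prior is conjugate. Weight on the data is w = (n/σ²)/(n/σ² + 1/τ₀²) = 0.0120405/(0.0120405+0.00149074) = 0.88983.
Posterior mean = w·x̄ + (1−w)·μ₀ = 0.88983·453.09 + 0.11017·475.53 = 455.562. Posterior variance = 1/(0.0120405+0.00149074) = 73.9029, so SD = 8.597.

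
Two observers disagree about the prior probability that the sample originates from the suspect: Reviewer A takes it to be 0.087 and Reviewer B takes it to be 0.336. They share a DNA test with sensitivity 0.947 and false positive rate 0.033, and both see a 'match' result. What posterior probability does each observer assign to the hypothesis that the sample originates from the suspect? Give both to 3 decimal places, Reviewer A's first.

Reviewer A: 0.732; Reviewer B: 0.936

P('+'|H) = 0.947, P('+'|¬H) = 0.033.
Reviewer A: numerator 0.947·0.087 = 0.082389; evidence = 0.082389+0.033·0.913 = 0.11252; posterior = 0.732.
Reviewer B: numerator 0.947·0.336 = 0.31819; evidence = 0.31819+0.033·0.664 = 0.34010; posterior = 0.936.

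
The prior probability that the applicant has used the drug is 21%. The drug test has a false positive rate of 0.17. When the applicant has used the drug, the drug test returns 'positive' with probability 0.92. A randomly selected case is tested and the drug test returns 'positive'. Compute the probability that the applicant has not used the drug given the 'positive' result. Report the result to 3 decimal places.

P(¬H | E) ≈ 0.410

Write H for 'the applicant has used the drug'. Prior odds H:¬H = 0.21/0.79 = 0.26582. For the 'positive' outcome, the likelihood ratio is 0.92/0.17 = 5.4118.
Posterior odds = 0.26582 × 5.4118 = 1.4386, so P(H|E) = 1.4386/(1+1.4386) = 0.590. Then P(¬H|E) = 1 − 0.590 = 0.410.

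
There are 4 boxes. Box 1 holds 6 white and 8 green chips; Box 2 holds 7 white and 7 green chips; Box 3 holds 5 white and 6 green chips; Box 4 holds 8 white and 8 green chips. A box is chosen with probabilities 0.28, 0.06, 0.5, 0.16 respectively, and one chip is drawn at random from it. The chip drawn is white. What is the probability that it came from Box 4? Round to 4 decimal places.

Posterior probability ≈ 0.1750

Tabulate prior·likelihood by source: [1] prior 0.28, lik 0.4286, product 0.1200; [2] prior 0.06, lik 0.5, product 0.03000; [3] prior 0.5, lik 0.4545, product 0.2273; [4] prior 0.16, lik 0.5, product 0.08000.
Normalizing constant = 0.45727; the posterior for Box 4 is its product over the sum, 0.08000/0.45727 = 0.1750.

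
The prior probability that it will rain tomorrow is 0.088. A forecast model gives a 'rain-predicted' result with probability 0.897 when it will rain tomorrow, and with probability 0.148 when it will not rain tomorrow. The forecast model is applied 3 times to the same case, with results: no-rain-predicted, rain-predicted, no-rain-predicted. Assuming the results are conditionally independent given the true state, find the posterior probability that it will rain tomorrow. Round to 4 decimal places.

Posterior P(H) ≈ 0.0085

Let H be the event that it will rain tomorrow; start with P(H) = 0.088. P('rain-predicted'|H) = 0.897, P('rain-predicted'|¬H) = 0.148.
Update on result 1 ('no-rain-predicted'): P(H) ← 0.103·0.0880 / (0.103·0.0880 + 0.852·0.9120) = 0.0090640/0.78609 = 0.0115.
Update on result 2 ('rain-predicted'): P(H) ← 0.897·0.0115 / (0.897·0.0115 + 0.148·0.9885) = 0.010343/0.15664 = 0.0660.
Update on result 3 ('no-rain-predicted'): P(H) ← 0.103·0.0660 / (0.103·0.0660 + 0.852·0.9340) = 0.0068012/0.80254 = 0.0085.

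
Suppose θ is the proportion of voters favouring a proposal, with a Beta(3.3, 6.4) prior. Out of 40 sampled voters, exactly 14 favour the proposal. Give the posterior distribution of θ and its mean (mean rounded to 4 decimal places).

Posterior: Beta(17.3, 32.4); mean ≈ 0.3481

Observing 14 successes and 26 failures updates Beta(3.3, 6.4) by adding the success and failure counts to the two shape parameters: α = 3.3+14 = 17.3, β = 6.4+26 = 32.4.
Posterior mean = α/(α+β) = 17.3/49.7 = 0.3481.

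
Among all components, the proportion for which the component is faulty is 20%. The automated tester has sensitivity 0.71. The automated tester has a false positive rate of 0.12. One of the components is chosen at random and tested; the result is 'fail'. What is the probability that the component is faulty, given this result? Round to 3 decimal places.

P(H | E) ≈ 0.597

Let H be the event that the component is faulty. P(H) = 0.2, so P(¬H) = 0.8. With E the 'fail' result, P(E|H) = 0.71 and P(E|¬H) = 0.12.
P(E) = 0.71·0.2 + 0.12·0.8 = 0.14200 + 0.096000 = 0.23800.
By Bayes' theorem, P(H|E) = 0.14200 / 0.23800 = 0.597.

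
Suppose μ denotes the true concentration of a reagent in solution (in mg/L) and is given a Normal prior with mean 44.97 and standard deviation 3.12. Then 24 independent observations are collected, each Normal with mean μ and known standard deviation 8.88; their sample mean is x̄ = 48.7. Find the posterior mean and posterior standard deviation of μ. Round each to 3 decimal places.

Posterior mean ≈ 47.759; posterior SD ≈ 1.567

With known σ, the Normal prior is conjugate. Weight on the data is w = (n/σ²)/(n/σ² + 1/τ₀²) = 0.304358/(0.304358+0.102728) = 0.74765.
Posterior mean = w·x̄ + (1−w)·μ₀ = 0.74765·48.7 + 0.25235·44.97 = 47.759. Posterior variance = 1/(0.304358+0.102728) = 2.45648, so SD = 1.567.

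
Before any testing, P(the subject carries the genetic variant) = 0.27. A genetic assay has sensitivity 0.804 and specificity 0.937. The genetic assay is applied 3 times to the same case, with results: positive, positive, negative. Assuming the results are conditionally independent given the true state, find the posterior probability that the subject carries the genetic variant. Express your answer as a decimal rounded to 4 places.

Posterior P(H) ≈ 0.9265

With H the event that the subject carries the genetic variant, the joint likelihood of the observed sequence is P(data|H) = 0.804·0.804·0.196 = 0.12670 and P(data|¬H) = 0.063·0.063·0.937 = 0.0037190.
Bayes: P(H|data) = 0.27·0.12670 / (0.27·0.12670 + 0.73·0.0037190) = 0.034208/0.036923 = 0.9265.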